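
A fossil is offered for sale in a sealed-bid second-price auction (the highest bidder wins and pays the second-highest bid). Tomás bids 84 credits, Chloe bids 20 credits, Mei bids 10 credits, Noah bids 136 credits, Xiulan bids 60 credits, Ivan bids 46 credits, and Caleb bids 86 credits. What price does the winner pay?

86 credits

Sorted high to low: Noah 136 credits, then Caleb 86 credits, then Tomás 84 credits, then Xiulan 60 credits, then Ivan 46 credits, then Chloe 20 credits, then Mei 10 credits.
Noah is the highest bidder, so Noah wins.
Under the second-price rule, the price is the second-highest bid: 86 credits.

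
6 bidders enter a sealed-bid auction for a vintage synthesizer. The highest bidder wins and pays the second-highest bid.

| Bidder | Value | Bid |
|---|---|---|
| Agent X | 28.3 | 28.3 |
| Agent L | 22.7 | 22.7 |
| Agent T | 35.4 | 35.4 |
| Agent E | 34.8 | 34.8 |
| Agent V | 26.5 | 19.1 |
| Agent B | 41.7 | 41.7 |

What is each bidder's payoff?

Sorted high to low: Agent B 41.7; Agent T 35.4; Agent E 34.8; Agent X 28.3; Agent L 22.7; Agent V 19.1.
Agent B has the top bid and wins; the price is the second-highest bid, 35.4.
Agent B's payoff = 41.7 − 35.4 = 6.3. All other bidders lose, so their payoff is 0.

Agent X 0.0, Agent L 0.0, Agent T 0.0, Agent E 0.0, Agent V 0.0, Agent B 6.3.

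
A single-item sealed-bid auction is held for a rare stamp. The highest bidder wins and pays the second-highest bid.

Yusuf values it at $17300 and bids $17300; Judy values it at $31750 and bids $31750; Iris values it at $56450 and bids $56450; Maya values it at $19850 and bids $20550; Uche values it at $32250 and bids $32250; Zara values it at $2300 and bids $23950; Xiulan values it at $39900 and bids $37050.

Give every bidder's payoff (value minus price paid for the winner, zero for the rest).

Ranking the bids: Iris $56450, then Xiulan $37050, then Uche $32250, then Judy $31750, then Zara $23950, then Maya $20550, then Yusuf $17300.
Iris has the top bid and wins; the price is the second-highest bid, $37050.
Iris's payoff = $56450 − $37050 = $19400. All other bidders lose, so their payoff is 0.

Payoffs: Yusuf $0, Judy $0, Iris $19400, Maya $0, Uche $0, Zara $0, Xiulan $0.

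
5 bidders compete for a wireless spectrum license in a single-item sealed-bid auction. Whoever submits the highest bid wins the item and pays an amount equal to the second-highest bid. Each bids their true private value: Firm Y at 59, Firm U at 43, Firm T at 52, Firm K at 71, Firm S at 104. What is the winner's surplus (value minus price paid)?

Bids in descending order: Firm S 104 > Firm K 71 > Firm Y 59 > Firm T 52 > Firm U 43.
Firm S wins with the top bid and pays the second-highest, 71.
Surplus = 104 − 71 = 33.

Surplus = 33.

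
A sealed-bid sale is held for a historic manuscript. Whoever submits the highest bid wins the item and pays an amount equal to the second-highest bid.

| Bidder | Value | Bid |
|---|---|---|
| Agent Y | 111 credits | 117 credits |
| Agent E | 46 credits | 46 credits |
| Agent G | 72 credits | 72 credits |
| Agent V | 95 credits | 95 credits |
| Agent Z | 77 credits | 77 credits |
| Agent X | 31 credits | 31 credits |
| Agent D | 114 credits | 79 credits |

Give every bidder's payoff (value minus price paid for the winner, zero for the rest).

Sorted high to low: Agent Y 117 credits > Agent V 95 credits > Agent D 79 credits > Agent Z 77 credits > Agent G 72 credits > Agent E 46 credits > Agent X 31 credits.
Agent Y has the top bid and wins; the price is the second-highest bid, 95 credits.
Agent Y's payoff = 111 credits − 95 credits = 16 credits. All other bidders lose, so their payoff is 0.

Payoffs: Agent Y 16 credits, Agent E 0 credits, Agent G 0 credits, Agent V 0 credits, Agent Z 0 credits, Agent X 0 credits, Agent D 0 credits.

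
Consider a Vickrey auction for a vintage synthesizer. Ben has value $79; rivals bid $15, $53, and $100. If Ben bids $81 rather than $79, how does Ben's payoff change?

$0

The highest competing bid is $100.
Bidding truthfully at $79: the top bid is $100 (a rival), so Ben loses. Payoff = $0.
Bidding $81: the top bid is $100 (a rival), so Ben loses. Payoff = $0.
Change = $0 − $0 = $0.
The bid only affects whether you win, not the price — here both bids land on the same side of the top rival bid, so the deviation is payoff-neutral.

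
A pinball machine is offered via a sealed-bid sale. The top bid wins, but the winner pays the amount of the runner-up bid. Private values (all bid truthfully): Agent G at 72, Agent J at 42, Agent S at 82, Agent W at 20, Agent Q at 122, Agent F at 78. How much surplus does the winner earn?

Ordered from highest: Agent Q 122 > Agent S 82 > Agent F 78 > Agent G 72 > Agent J 42 > Agent W 20.
Agent Q wins with the top bid and pays the second-highest, 82.
Surplus = 122 − 82 = 40.

Winner's surplus: 40.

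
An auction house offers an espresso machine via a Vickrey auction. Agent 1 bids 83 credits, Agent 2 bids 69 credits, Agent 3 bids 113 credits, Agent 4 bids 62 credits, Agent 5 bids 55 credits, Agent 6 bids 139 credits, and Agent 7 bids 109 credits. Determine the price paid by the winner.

Sorted high to low: Agent 6 139 credits; Agent 3 113 credits; Agent 7 109 credits; Agent 1 83 credits; Agent 2 69 credits; Agent 4 62 credits; Agent 5 55 credits.
Agent 6 has the highest bid, so Agent 6 wins.
The second-highest bid is 113 credits, so that is what Agent 6 pays.

The winner pays 113 credits.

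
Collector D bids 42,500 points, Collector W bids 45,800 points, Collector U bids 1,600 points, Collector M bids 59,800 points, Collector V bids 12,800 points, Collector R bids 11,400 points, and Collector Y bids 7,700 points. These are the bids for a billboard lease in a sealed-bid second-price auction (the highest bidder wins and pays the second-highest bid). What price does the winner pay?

Ordered from highest: Collector M 59,800 points > Collector W 45,800 points > Collector D 42,500 points > Collector V 12,800 points > Collector R 11,400 points > Collector Y 7,700 points > Collector U 1,600 points.
Collector M is the highest bidder, so Collector M wins.
Under the second-price rule, the price is the second-highest bid: 45,800 points.

Price paid: 45,800 points.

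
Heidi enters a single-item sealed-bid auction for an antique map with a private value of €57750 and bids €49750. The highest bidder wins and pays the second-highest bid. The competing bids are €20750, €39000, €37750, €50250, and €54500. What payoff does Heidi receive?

Heidi's payoff: €0.

Highest competing bid: €54500.
Heidi's bid €49750 is not the highest, so Heidi loses, pays nothing, and earns zero payoff.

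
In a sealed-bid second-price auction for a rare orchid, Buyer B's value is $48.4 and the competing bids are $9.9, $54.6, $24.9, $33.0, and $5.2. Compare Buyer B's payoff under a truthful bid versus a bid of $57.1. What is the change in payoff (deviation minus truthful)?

The highest competing bid is $54.6.
Bidding truthfully at $48.4: the top bid is $54.6 (a rival), so Buyer B loses. Payoff = $0.0.
Bidding $57.1: Buyer B has the top bid, wins, and pays the second-highest bid $54.6. Payoff = $48.4 − $54.6 = -$6.2.
Change = -$6.2 − $0.0 = -$6.2.

Change in payoff: -$6.2.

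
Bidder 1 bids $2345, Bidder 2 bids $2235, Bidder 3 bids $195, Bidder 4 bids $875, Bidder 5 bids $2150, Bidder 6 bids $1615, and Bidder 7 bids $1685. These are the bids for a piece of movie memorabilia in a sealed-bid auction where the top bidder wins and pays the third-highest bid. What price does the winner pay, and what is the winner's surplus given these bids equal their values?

Sorted high to low: Bidder 1 $2345; Bidder 2 $2235; Bidder 5 $2150; Bidder 7 $1685; Bidder 6 $1615; Bidder 4 $875; Bidder 3 $195.
Bidder 1 is the highest bidder, so Bidder 1 wins.
Under the third-price rule, the price is the third-highest bid: $2150.
Surplus = $2345 − $2150 = $195.

The winner pays $2150 for a surplus of $195.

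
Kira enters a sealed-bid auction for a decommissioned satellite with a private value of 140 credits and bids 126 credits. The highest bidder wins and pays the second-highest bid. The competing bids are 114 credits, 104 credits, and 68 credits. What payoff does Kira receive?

Highest competing bid: 114 credits.
Kira's bid 126 credits is the highest overall, so Kira wins and pays the second-highest bid, 114 credits.
Payoff = value − price = 140 credits − 114 credits = 26 credits.

Kira's payoff: 26 credits.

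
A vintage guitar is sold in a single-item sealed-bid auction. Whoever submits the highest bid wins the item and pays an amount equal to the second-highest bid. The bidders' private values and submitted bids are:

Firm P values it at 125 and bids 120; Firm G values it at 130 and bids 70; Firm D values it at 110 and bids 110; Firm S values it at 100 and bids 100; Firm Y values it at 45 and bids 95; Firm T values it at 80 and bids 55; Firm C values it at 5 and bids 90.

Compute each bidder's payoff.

Firm P 15, Firm G 0, Firm D 0, Firm S 0, Firm Y 0, Firm T 0, Firm C 0.

Ordered from highest: Firm P 120 > Firm D 110 > Firm S 100 > Firm Y 95 > Firm C 90 > Firm G 70 > Firm T 55.
Firm P has the top bid and wins; the price is the second-highest bid, 110.
Firm P's payoff = 125 − 110 = 15. All other bidders lose, so their payoff is 0.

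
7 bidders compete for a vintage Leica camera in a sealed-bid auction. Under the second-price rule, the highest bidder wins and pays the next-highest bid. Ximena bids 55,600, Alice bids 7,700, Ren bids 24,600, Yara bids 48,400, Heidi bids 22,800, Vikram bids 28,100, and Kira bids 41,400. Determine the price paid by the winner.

48,400

Ranking the bids: Ximena 55,600; Yara 48,400; Kira 41,400; Vikram 28,100; Ren 24,600; Heidi 22,800; Alice 7,700.
Ximena has the highest bid, so Ximena wins.
The second-highest bid is 48,400, so that is what Ximena pays.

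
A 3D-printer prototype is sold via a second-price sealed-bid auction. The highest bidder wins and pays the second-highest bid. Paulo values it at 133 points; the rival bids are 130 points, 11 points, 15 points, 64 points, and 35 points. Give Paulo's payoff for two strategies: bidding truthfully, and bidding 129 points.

The highest competing bid is 130 points.
Bidding truthfully at 133 points: Paulo has the top bid, wins, and pays the second-highest bid 130 points. Payoff = 133 points − 130 points = 3 points.
Bidding 129 points: the top bid is 130 points (a rival), so Paulo loses. Payoff = 0 points.

(a) 3 points  (b) 0 points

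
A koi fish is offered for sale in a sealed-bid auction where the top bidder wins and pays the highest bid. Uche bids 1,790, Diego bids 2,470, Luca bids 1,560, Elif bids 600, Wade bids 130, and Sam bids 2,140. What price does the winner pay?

Ordered from highest: Diego 2,470; Sam 2,140; Uche 1,790; Luca 1,560; Elif 600; Wade 130.
Diego is the highest bidder, so Diego wins.
Under the first-price rule, the price is the highest bid: 2,470.

2,470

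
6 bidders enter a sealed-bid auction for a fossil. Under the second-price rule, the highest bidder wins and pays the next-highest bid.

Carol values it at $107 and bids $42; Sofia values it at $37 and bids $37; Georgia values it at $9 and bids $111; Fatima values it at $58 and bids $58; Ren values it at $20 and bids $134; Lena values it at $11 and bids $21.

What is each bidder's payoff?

Payoffs: Carol $0, Sofia $0, Georgia $0, Fatima $0, Ren -$91, Lena $0.

Sorted high to low: Ren $134 > Georgia $111 > Fatima $58 > Carol $42 > Sofia $37 > Lena $21.
Ren has the top bid and wins; the price is the second-highest bid, $111.
Ren's payoff = $20 − $111 = -$91. All other bidders lose, so their payoff is 0.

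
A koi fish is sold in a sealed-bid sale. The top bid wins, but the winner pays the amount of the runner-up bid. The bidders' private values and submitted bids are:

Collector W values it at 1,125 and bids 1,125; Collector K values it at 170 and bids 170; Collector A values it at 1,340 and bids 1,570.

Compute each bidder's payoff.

Payoffs: Collector W 0, Collector K 0, Collector A 215.

Ranking the bids: Collector A 1,570 > Collector W 1,125 > Collector K 170.
Collector A has the top bid and wins; the price is the second-highest bid, 1,125.
Collector A's payoff = 1,340 − 1,125 = 215. All other bidders lose, so their payoff is 0.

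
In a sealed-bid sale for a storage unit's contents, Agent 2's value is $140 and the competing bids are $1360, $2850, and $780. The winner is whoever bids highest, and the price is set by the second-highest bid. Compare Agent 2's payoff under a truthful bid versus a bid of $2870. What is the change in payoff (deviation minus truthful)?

-$2710

The highest competing bid is $2850.
Bidding truthfully at $140: the top bid is $2850 (a rival), so Agent 2 loses. Payoff = $0.
Bidding $2870: Agent 2 has the top bid, wins, and pays the second-highest bid $2850. Payoff = $140 − $2850 = -$2710.
Change = -$2710 − $0 = -$2710.
Deviating from a truthful bid can only lose payoff in a second-price auction — never gain.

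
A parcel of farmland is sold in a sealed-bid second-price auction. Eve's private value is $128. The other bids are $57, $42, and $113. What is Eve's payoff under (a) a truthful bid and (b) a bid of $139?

The highest competing bid is $113.
Bidding truthfully at $128: Eve has the top bid, wins, and pays the second-highest bid $113. Payoff = $128 − $113 = $15.
Bidding $139: Eve has the top bid, wins, and pays the second-highest bid $113. Payoff = $128 − $113 = $15.
The bid only affects whether you win, not the price — here both bids land on the same side of the top rival bid, so the deviation is payoff-neutral.

(a) $15  (b) $15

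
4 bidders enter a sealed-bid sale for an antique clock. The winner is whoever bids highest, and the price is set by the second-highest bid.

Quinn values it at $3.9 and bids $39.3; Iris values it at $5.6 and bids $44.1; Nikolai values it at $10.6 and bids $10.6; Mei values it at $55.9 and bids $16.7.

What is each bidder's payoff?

Quinn $0.0, Iris -$33.7, Nikolai $0.0, Mei $0.0.

Ranking the bids: Iris $44.1 > Quinn $39.3 > Mei $16.7 > Nikolai $10.6.
Iris has the top bid and wins; the price is the second-highest bid, $39.3.
Iris's payoff = $5.6 − $39.3 = -$33.7. All other bidders lose, so their payoff is 0.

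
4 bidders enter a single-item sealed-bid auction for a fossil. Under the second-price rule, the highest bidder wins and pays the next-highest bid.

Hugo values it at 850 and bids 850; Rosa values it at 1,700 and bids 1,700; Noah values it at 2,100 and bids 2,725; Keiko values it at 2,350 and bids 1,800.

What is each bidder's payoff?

Hugo 0, Rosa 0, Noah 300, Keiko 0.

Ordered from highest: Noah 2,725, then Keiko 1,800, then Rosa 1,700, then Hugo 850.
Noah has the top bid and wins; the price is the second-highest bid, 1,800.
Noah's payoff = 2,100 − 1,800 = 300. All other bidders lose, so their payoff is 0.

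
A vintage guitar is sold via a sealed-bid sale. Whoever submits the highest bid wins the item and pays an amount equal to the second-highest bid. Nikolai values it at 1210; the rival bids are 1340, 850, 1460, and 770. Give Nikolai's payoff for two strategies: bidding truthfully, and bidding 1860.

Truthful: 0; alternative: -250.

The highest competing bid is 1460.
Bidding truthfully at 1210: the top bid is 1460 (a rival), so Nikolai loses. Payoff = 0.
Bidding 1860: Nikolai has the top bid, wins, and pays the second-highest bid 1460. Payoff = 1210 − 1460 = -250.
Deviating from a truthful bid can only lose payoff in a second-price auction — never gain.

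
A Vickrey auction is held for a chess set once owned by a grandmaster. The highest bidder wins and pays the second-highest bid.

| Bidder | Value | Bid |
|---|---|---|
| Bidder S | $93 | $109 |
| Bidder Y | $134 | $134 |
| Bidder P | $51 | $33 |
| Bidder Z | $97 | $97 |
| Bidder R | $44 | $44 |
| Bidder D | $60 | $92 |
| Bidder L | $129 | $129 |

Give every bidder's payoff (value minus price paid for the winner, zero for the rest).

Bidder S $0, Bidder Y $5, Bidder P $0, Bidder Z $0, Bidder R $0, Bidder D $0, Bidder L $0.

Sorted high to low: Bidder Y $134; Bidder L $129; Bidder S $109; Bidder Z $97; Bidder D $92; Bidder R $44; Bidder P $33.
Bidder Y has the top bid and wins; the price is the second-highest bid, $129.
Bidder Y's payoff = $134 − $129 = $5. All other bidders lose, so their payoff is 0.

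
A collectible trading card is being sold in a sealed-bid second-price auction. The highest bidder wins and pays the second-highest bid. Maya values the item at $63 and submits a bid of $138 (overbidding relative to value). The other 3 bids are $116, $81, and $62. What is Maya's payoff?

Highest competing bid: $116.
Maya's bid $138 is the highest overall, so Maya wins and pays the second-highest bid, $116.
Payoff = value − price = $63 − $116 = -$53.
Overbidding won the item at a price above value — truthful bidding would have avoided this loss.

Maya's payoff: -$53.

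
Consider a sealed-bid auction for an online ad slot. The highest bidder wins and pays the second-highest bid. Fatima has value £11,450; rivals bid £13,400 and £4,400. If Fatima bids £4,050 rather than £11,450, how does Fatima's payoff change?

The highest competing bid is £13,400.
Bidding truthfully at £11,450: the top bid is £13,400 (a rival), so Fatima loses. Payoff = £0.
Bidding £4,050: the top bid is £13,400 (a rival), so Fatima loses. Payoff = £0.
Change = £0 − £0 = £0.
The bid only affects whether you win, not the price — here both bids land on the same side of the top rival bid, so the deviation is payoff-neutral.

£0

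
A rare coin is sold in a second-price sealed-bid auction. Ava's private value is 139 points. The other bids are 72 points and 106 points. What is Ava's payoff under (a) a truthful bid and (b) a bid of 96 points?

The highest competing bid is 106 points.
Bidding truthfully at 139 points: Ava has the top bid, wins, and pays the second-highest bid 106 points. Payoff = 139 points − 106 points = 33 points.
Bidding 96 points: the top bid is 106 points (a rival), so Ava loses. Payoff = 0 points.
Deviating from a truthful bid can only lose payoff in a second-price auction — never gain.

(a) 33 points  (b) 0 points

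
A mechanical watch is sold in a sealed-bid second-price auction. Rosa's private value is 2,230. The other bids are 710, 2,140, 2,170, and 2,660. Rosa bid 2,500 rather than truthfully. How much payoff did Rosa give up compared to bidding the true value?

The highest competing bid is 2,660.
Bidding truthfully at 2,230: the top bid is 2,660 (a rival), so Rosa loses. Payoff = 0.
Bidding 2,500: the top bid is 2,660 (a rival), so Rosa loses. Payoff = 0.
Regret = truthful payoff − actual payoff = 0 − 0 = 0.

0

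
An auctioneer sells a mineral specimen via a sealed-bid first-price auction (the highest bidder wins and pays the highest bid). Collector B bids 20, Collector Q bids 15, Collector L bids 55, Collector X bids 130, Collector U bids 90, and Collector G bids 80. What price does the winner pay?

Ordered from highest: Collector X 130 > Collector U 90 > Collector G 80 > Collector L 55 > Collector B 20 > Collector Q 15.
Collector X is the highest bidder, so Collector X wins.
Under the first-price rule, the price is the highest bid: 130.

Price paid: 130.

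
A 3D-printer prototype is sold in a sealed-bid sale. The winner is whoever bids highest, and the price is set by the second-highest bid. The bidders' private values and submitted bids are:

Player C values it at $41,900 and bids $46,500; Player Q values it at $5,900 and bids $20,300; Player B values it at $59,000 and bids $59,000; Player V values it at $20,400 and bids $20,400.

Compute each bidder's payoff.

Bids in descending order: Player B $59,000 > Player C $46,500 > Player V $20,400 > Player Q $20,300.
Player B has the top bid and wins; the price is the second-highest bid, $46,500.
Player B's payoff = $59,000 − $46,500 = $12,500. All other bidders lose, so their payoff is 0.

Payoffs: Player C $0, Player Q $0, Player B $12,500, Player V $0.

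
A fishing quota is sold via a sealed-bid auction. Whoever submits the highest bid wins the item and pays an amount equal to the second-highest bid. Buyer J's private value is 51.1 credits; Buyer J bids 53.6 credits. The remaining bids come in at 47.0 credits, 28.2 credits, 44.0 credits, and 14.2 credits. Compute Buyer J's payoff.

4.1 credits

Highest competing bid: 47.0 credits.
Buyer J's bid 53.6 credits is the highest overall, so Buyer J wins and pays the second-highest bid, 47.0 credits.
Payoff = value − price = 51.1 credits − 47.0 credits = 4.1 credits.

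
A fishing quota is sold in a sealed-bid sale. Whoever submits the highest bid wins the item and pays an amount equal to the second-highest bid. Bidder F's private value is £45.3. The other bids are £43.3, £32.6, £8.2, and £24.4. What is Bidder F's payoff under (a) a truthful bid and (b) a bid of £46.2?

Truthful: £2.0; alternative: £2.0.

The highest competing bid is £43.3.
Bidding truthfully at £45.3: Bidder F has the top bid, wins, and pays the second-highest bid £43.3. Payoff = £45.3 − £43.3 = £2.0.
Bidding £46.2: Bidder F has the top bid, wins, and pays the second-highest bid £43.3. Payoff = £45.3 − £43.3 = £2.0.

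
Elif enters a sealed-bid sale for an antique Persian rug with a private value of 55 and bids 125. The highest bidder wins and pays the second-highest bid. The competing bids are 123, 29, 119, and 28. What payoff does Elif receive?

Highest competing bid: 123.
Elif's bid 125 is the highest overall, so Elif wins and pays the second-highest bid, 123.
Payoff = value − price = 55 − 123 = -68.
Overbidding won the item at a price above value — truthful bidding would have avoided this loss.

-68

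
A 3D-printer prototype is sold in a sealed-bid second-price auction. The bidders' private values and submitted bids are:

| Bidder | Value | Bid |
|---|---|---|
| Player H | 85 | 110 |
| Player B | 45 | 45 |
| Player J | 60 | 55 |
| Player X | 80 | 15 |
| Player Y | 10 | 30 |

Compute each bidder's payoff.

Player H 30, Player B 0, Player J 0, Player X 0, Player Y 0.

Bids in descending order: Player H 110, then Player J 55, then Player B 45, then Player Y 30, then Player X 15.
Player H has the top bid and wins; the price is the second-highest bid, 55.
Player H's payoff = 85 − 55 = 30. All other bidders lose, so their payoff is 0.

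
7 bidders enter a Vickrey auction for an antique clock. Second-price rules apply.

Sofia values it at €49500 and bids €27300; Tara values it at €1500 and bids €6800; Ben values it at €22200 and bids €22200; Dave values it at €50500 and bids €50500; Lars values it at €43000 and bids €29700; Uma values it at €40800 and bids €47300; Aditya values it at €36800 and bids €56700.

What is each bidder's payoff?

Sorted high to low: Aditya €56700, then Dave €50500, then Uma €47300, then Lars €29700, then Sofia €27300, then Ben €22200, then Tara €6800.
Aditya has the top bid and wins; the price is the second-highest bid, €50500.
Aditya's payoff = €36800 − €50500 = -€13700. All other bidders lose, so their payoff is 0.

Payoffs: Sofia €0, Tara €0, Ben €0, Dave €0, Lars €0, Uma €0, Aditya -€13700.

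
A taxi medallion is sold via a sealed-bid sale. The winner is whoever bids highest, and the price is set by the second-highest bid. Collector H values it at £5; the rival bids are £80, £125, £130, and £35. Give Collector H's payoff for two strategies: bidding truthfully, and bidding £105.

The highest competing bid is £130.
Bidding truthfully at £5: the top bid is £130 (a rival), so Collector H loses. Payoff = £0.
Bidding £105: the top bid is £130 (a rival), so Collector H loses. Payoff = £0.
The bid only affects whether you win, not the price — here both bids land on the same side of the top rival bid, so the deviation is payoff-neutral.

Truthful: £0; alternative: £0.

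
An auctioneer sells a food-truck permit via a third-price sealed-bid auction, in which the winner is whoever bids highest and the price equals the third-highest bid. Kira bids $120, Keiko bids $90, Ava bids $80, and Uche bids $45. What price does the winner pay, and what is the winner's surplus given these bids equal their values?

Ordered from highest: Kira $120; Keiko $90; Ava $80; Uche $45.
Kira is the highest bidder, so Kira wins.
Under the third-price rule, the price is the third-highest bid: $80.
Surplus = $120 − $80 = $40.

The winner pays $80 for a surplus of $40.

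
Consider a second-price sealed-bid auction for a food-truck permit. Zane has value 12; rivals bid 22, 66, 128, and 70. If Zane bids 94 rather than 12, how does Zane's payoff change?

Payoff change: 0.

The highest competing bid is 128.
Bidding truthfully at 12: the top bid is 128 (a rival), so Zane loses. Payoff = 0.
Bidding 94: the top bid is 128 (a rival), so Zane loses. Payoff = 0.
Change = 0 − 0 = 0.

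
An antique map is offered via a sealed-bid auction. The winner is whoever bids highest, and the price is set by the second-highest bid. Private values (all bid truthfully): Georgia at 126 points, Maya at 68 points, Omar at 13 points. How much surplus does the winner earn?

Surplus = 58 points.

Ordered from highest: Georgia 126 points > Maya 68 points > Omar 13 points.
Georgia wins with the top bid and pays the second-highest, 68 points.
Surplus = 126 points − 68 points = 58 points.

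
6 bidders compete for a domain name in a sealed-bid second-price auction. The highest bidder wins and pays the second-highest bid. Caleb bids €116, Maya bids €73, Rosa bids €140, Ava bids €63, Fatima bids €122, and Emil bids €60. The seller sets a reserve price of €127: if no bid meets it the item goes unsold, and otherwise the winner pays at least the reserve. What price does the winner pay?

Sorted high to low: Rosa €140; Fatima €122; Caleb €116; Maya €73; Ava €63; Emil €60.
Rosa has the highest bid, so Rosa wins.
The second-highest bid is €122, but the reserve €127 is higher, so the price is the reserve.

€127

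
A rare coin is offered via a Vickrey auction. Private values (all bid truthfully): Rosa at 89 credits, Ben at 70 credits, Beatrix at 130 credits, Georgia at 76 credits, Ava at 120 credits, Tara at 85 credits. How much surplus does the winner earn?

Winner's surplus: 10 credits.

Ranking the bids: Beatrix 130 credits, then Ava 120 credits, then Rosa 89 credits, then Tara 85 credits, then Georgia 76 credits, then Ben 70 credits.
Beatrix wins with the top bid and pays the second-highest, 120 credits.
Surplus = 130 credits − 120 credits = 10 credits.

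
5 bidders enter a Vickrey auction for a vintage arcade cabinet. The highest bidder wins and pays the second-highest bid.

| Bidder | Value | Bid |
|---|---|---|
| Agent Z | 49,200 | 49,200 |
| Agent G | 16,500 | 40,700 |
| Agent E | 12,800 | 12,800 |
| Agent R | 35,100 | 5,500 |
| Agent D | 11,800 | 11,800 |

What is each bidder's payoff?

Bids in descending order: Agent Z 49,200 > Agent G 40,700 > Agent E 12,800 > Agent D 11,800 > Agent R 5,500.
Agent Z has the top bid and wins; the price is the second-highest bid, 40,700.
Agent Z's payoff = 49,200 − 40,700 = 8,500. All other bidders lose, so their payoff is 0.

Agent Z 8,500, Agent G 0, Agent E 0, Agent R 0, Agent D 0.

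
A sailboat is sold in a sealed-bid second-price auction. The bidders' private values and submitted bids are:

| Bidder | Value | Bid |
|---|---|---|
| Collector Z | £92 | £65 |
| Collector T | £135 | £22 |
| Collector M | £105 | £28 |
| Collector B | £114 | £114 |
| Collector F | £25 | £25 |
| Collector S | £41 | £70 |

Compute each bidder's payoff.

Bids in descending order: Collector B £114, then Collector S £70, then Collector Z £65, then Collector M £28, then Collector F £25, then Collector T £22.
Collector B has the top bid and wins; the price is the second-highest bid, £70.
Collector B's payoff = £114 − £70 = £44. All other bidders lose, so their payoff is 0.

Collector Z £0, Collector T £0, Collector M £0, Collector B £44, Collector F £0, Collector S £0.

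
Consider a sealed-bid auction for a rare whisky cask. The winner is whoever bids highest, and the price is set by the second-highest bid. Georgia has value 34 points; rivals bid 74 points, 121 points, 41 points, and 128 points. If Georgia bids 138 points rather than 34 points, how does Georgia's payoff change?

The highest competing bid is 128 points.
Bidding truthfully at 34 points: the top bid is 128 points (a rival), so Georgia loses. Payoff = 0 points.
Bidding 138 points: Georgia has the top bid, wins, and pays the second-highest bid 128 points. Payoff = 34 points − 128 points = -94 points.
Change = -94 points − 0 points = -94 points.

Change in payoff: -94 points.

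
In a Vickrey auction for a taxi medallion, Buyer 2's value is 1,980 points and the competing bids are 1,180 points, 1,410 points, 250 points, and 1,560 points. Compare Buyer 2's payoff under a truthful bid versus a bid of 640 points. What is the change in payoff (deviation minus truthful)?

The highest competing bid is 1,560 points.
Bidding truthfully at 1,980 points: Buyer 2 has the top bid, wins, and pays the second-highest bid 1,560 points. Payoff = 1,980 points − 1,560 points = 420 points.
Bidding 640 points: the top bid is 1,560 points (a rival), so Buyer 2 loses. Payoff = 0 points.
Change = 0 points − 420 points = -420 points.
This is the dominant-strategy logic: truthful bidding weakly beats any alternative.

Payoff change: -420 points.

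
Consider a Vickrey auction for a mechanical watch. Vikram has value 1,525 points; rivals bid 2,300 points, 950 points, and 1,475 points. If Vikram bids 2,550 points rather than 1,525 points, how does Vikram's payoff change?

The highest competing bid is 2,300 points.
Bidding truthfully at 1,525 points: the top bid is 2,300 points (a rival), so Vikram loses. Payoff = 0 points.
Bidding 2,550 points: Vikram has the top bid, wins, and pays the second-highest bid 2,300 points. Payoff = 1,525 points − 2,300 points = -775 points.
Change = -775 points − 0 points = -775 points.
Deviating from a truthful bid can only lose payoff in a second-price auction — never gain.

-775 points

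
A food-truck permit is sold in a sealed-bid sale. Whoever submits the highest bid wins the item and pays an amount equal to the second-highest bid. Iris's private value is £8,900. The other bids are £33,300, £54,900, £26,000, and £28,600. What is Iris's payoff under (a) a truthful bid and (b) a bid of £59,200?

The highest competing bid is £54,900.
Bidding truthfully at £8,900: the top bid is £54,900 (a rival), so Iris loses. Payoff = £0.
Bidding £59,200: Iris has the top bid, wins, and pays the second-highest bid £54,900. Payoff = £8,900 − £54,900 = -£46,000.
This is the dominant-strategy logic: truthful bidding weakly beats any alternative.

Truthful: £0; alternative: -£46,000.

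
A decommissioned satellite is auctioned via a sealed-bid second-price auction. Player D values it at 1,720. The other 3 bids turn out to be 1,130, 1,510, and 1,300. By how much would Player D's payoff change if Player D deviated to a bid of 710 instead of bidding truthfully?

Change in payoff: -210.

The highest competing bid is 1,510.
Bidding truthfully at 1,720: Player D has the top bid, wins, and pays the second-highest bid 1,510. Payoff = 1,720 − 1,510 = 210.
Bidding 710: the top bid is 1,510 (a rival), so Player D loses. Payoff = 0.
Change = 0 − 210 = -210.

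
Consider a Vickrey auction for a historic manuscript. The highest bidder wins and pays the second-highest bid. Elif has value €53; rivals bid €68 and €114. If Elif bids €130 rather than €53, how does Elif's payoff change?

The highest competing bid is €114.
Bidding truthfully at €53: the top bid is €114 (a rival), so Elif loses. Payoff = €0.
Bidding €130: Elif has the top bid, wins, and pays the second-highest bid €114. Payoff = €53 − €114 = -€61.
Change = -€61 − €0 = -€61.

-€61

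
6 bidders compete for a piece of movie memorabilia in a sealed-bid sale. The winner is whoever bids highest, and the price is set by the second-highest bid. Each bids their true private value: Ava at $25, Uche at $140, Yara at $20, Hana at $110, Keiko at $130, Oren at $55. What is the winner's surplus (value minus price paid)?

Sorted high to low: Uche $140; Keiko $130; Hana $110; Oren $55; Ava $25; Yara $20.
Uche wins with the top bid and pays the second-highest, $130.
Surplus = $140 − $130 = $10.

Surplus = $10.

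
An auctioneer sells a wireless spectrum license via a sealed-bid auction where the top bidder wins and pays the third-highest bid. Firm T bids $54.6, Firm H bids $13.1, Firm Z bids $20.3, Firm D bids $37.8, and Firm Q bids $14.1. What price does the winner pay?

Ranking the bids: Firm T $54.6, then Firm D $37.8, then Firm Z $20.3, then Firm Q $14.1, then Firm H $13.1.
Firm T is the highest bidder, so Firm T wins.
Under the third-price rule, the price is the third-highest bid: $20.3.

$20.3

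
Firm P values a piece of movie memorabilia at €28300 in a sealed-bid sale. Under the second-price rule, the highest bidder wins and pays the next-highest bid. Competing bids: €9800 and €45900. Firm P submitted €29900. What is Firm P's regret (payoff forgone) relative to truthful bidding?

Payoff forgone: €0.

The highest competing bid is €45900.
Bidding truthfully at €28300: the top bid is €45900 (a rival), so Firm P loses. Payoff = €0.
Bidding €29900: the top bid is €45900 (a rival), so Firm P loses. Payoff = €0.
Regret = truthful payoff − actual payoff = €0 − €0 = €0.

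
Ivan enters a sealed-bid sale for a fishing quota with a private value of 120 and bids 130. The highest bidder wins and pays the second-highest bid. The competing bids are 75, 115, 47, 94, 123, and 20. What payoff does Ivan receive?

Highest competing bid: 123.
Ivan's bid 130 is the highest overall, so Ivan wins and pays the second-highest bid, 123.
Payoff = value − price = 120 − 123 = -3.

Payoff = -3.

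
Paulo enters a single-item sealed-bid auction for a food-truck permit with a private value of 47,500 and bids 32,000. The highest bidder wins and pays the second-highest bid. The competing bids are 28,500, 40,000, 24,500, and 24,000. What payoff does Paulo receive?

Paulo's payoff: 0.

Highest competing bid: 40,000.
Paulo's bid 32,000 is not the highest, so Paulo loses, pays nothing, and earns zero payoff.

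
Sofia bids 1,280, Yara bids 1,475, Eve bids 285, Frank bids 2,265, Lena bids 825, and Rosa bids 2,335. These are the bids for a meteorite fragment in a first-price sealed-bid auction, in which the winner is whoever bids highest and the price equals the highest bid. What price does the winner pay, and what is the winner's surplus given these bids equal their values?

Sorted high to low: Rosa 2,335 > Frank 2,265 > Yara 1,475 > Sofia 1,280 > Lena 825 > Eve 285.
Rosa is the highest bidder, so Rosa wins.
Under the first-price rule, the price is the highest bid: 2,335.
Surplus = 2,335 − 2,335 = 0.

Price 2,335; surplus 0.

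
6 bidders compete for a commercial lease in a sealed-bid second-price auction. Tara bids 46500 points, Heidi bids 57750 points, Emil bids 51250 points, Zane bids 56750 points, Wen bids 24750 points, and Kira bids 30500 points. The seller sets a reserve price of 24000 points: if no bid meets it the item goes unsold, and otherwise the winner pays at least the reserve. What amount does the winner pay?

The winner pays 56750 points.

Bids in descending order: Heidi 57750 points; Zane 56750 points; Emil 51250 points; Tara 46500 points; Kira 30500 points; Wen 24750 points.
Heidi has the highest bid, so Heidi wins.
The second-highest bid is 56750 points, which exceeds the reserve, so that sets the price.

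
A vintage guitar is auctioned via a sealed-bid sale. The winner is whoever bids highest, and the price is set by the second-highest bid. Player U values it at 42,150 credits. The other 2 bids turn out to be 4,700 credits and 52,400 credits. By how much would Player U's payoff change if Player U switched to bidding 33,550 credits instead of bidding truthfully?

The highest competing bid is 52,400 credits.
Bidding truthfully at 42,150 credits: the top bid is 52,400 credits (a rival), so Player U loses. Payoff = 0 credits.
Bidding 33,550 credits: the top bid is 52,400 credits (a rival), so Player U loses. Payoff = 0 credits.
Change = 0 credits − 0 credits = 0 credits.

0 credits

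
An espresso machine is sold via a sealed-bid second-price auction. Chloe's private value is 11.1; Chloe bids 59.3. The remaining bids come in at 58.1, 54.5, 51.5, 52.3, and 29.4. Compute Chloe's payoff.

Chloe's payoff: -47.0.

Highest competing bid: 58.1.
Chloe's bid 59.3 is the highest overall, so Chloe wins and pays the second-highest bid, 58.1.
Payoff = value − price = 11.1 − 58.1 = -47.0.
Overbidding won the item at a price above value — truthful bidding would have avoided this loss.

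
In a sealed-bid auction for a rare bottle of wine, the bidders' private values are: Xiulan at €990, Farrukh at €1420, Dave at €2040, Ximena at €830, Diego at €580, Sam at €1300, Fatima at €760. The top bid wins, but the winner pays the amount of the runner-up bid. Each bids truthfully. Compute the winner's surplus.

Winner's surplus: €620.

Bids in descending order: Dave €2040, then Farrukh €1420, then Sam €1300, then Xiulan €990, then Ximena €830, then Fatima €760, then Diego €580.
Dave wins with the top bid and pays the second-highest, €1420.
Surplus = €2040 − €1420 = €620.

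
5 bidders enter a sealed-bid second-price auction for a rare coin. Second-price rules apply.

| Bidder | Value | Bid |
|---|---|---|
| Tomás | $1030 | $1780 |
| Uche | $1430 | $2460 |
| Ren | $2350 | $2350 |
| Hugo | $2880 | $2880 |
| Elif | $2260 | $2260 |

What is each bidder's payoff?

Sorted high to low: Hugo $2880; Uche $2460; Ren $2350; Elif $2260; Tomás $1780.
Hugo has the top bid and wins; the price is the second-highest bid, $2460.
Hugo's payoff = $2880 − $2460 = $420. All other bidders lose, so their payoff is 0.

Payoffs: Tomás $0, Uche $0, Ren $0, Hugo $420, Elif $0.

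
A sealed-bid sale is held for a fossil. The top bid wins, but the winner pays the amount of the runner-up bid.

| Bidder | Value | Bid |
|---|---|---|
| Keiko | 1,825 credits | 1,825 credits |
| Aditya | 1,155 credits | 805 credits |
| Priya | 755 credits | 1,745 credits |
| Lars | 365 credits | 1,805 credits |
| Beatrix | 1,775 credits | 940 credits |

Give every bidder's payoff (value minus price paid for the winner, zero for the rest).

Payoffs: Keiko 20 credits, Aditya 0 credits, Priya 0 credits, Lars 0 credits, Beatrix 0 credits.

Ranking the bids: Keiko 1,825 credits > Lars 1,805 credits > Priya 1,745 credits > Beatrix 940 credits > Aditya 805 credits.
Keiko has the top bid and wins; the price is the second-highest bid, 1,805 credits.
Keiko's payoff = 1,825 credits − 1,805 credits = 20 credits. All other bidders lose, so their payoff is 0.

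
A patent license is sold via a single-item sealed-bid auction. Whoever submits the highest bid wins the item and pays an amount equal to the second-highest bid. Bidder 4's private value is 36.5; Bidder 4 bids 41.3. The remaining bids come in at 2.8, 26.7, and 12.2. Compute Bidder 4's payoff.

Highest competing bid: 26.7.
Bidder 4's bid 41.3 is the highest overall, so Bidder 4 wins and pays the second-highest bid, 26.7.
Payoff = value − price = 36.5 − 26.7 = 9.8.

Payoff = 9.8.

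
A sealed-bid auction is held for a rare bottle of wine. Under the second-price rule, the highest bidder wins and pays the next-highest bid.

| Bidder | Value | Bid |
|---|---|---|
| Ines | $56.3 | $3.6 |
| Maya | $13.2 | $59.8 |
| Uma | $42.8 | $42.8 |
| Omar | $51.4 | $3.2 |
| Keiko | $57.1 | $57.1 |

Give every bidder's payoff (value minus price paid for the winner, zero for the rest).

Ines $0.0, Maya -$43.9, Uma $0.0, Omar $0.0, Keiko $0.0.

Ranking the bids: Maya $59.8; Keiko $57.1; Uma $42.8; Ines $3.6; Omar $3.2.
Maya has the top bid and wins; the price is the second-highest bid, $57.1.
Maya's payoff = $13.2 − $57.1 = -$43.9. All other bidders lose, so their payoff is 0.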